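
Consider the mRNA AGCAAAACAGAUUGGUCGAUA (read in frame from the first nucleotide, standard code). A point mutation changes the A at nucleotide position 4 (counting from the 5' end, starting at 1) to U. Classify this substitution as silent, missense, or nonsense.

nonsense

Position 4 falls in codon 2: AAA → Lys.
After the substitution the codon is UAA → Stop.
The new codon is a stop codon, so this is a nonsense mutation.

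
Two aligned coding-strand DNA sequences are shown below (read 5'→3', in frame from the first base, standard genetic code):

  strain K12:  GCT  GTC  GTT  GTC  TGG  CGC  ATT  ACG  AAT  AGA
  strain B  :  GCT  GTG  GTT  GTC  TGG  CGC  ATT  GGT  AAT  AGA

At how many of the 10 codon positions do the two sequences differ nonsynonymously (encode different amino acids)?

1

Codon 1: GCT Ala / GCT Ala — identical.
Codon 2: GTC Val / GTG Val — synonymous.
Codon 3: GTT Val / GTT Val — identical.
Codon 4: GTC Val / GTC Val — identical.
Codon 5: TGG Trp / TGG Trp — identical.
Codon 6: CGC Arg / CGC Arg — identical.
Codon 7: ATT Ile / ATT Ile — identical.
Codon 8: ACG Thr / GGT Gly — nonsynonymous.
Codon 9: AAT Asn / AAT Asn — identical.
Codon 10: AGA Arg / AGA Arg — identical.
Nonsynonymous differences: 1.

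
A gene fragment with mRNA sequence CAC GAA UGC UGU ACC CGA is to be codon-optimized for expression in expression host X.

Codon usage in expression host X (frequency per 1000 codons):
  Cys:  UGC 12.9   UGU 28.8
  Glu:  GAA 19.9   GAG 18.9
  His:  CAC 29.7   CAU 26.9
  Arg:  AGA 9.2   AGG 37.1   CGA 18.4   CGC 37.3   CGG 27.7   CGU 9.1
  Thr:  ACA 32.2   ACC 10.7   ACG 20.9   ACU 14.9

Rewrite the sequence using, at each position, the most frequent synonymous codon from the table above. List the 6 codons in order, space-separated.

Codon 1 (His): best is CAC at 29.7.
Codon 2 (Glu): best is GAA at 19.9.
Codon 3 (Cys): best is UGU at 28.8.
Codon 4 (Cys): best is UGU at 28.8.
Codon 5 (Thr): best is ACA at 32.2.
Codon 6 (Arg): best is CGC at 37.3.

CAC GAA UGU UGU ACA CGC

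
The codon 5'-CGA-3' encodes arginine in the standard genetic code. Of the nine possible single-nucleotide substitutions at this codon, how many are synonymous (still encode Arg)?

4

Position 1: AGA → 1 synonymous.
Position 2: none → 0 synonymous.
Position 3: CGT, CGC, CGG → 3 synonymous.
Total: 1 + 0 + 3 = 4.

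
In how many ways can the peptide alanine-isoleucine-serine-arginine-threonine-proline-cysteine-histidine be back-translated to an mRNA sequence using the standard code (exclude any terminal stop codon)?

Ala: 4 codons.
Ile: 3 codons.
Ser: 6 codons.
Arg: 6 codons.
Thr: 4 codons.
Pro: 4 codons.
Cys: 2 codons.
His: 2 codons.
4 × 3 × 6 × 6 × 4 × 4 × 2 × 2 = 27648.

27648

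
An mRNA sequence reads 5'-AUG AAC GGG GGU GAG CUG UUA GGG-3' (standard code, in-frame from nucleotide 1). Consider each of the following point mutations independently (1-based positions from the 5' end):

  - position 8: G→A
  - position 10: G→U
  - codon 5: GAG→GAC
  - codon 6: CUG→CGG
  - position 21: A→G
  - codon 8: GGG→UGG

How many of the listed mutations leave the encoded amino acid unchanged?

Codon 3: GGG (Gly) → GAG (Glu) — missense.
Codon 4: GGU (Gly) → UGU (Cys) — missense.
Codon 5: GAG (Glu) → GAC (Asp) — missense.
Codon 6: CUG (Leu) → CGG (Arg) — missense.
Codon 7: UUA (Leu) → UUG (Leu) — synonymous.
Codon 8: GGG (Gly) → UGG (Trp) — missense.
Synonymous: 1 of 6.

1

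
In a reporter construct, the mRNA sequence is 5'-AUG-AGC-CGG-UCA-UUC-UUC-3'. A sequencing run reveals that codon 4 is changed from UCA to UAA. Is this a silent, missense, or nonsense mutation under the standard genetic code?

Position 11 falls in codon 4: UCA → Ser.
After the substitution the codon is UAA → Stop.
The new codon is a stop codon, so this is a nonsense mutation.

nonsense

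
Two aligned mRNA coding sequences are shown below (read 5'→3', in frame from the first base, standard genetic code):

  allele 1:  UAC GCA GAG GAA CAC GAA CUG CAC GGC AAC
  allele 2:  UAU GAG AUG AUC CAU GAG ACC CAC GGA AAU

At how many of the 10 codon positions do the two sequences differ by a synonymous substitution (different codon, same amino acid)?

5

Codon 1: UAC Tyr / UAU Tyr — synonymous.
Codon 2: GCA Ala / GAG Glu — nonsynonymous.
Codon 3: GAG Glu / AUG Met — nonsynonymous.
Codon 4: GAA Glu / AUC Ile — nonsynonymous.
Codon 5: CAC His / CAU His — synonymous.
Codon 6: GAA Glu / GAG Glu — synonymous.
Codon 7: CUG Leu / ACC Thr — nonsynonymous.
Codon 8: CAC His / CAC His — identical.
Codon 9: GGC Gly / GGA Gly — synonymous.
Codon 10: AAC Asn / AAU Asn — synonymous.
Synonymous differences: 5.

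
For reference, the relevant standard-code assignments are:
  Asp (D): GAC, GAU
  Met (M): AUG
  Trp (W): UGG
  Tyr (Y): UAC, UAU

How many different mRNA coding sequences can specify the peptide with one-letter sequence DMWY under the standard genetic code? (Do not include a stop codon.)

4

Asp: 2 codons.
Met: 1 codon.
Trp: 1 codon.
Tyr: 2 codons.
2 × 1 × 1 × 2 = 4.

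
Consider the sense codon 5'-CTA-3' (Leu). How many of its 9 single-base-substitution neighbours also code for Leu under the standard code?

Position 1: TTA → 1 synonymous.
Position 2: none → 0 synonymous.
Position 3: CTT, CTC, CTG → 3 synonymous.
Total: 1 + 0 + 3 = 4.

4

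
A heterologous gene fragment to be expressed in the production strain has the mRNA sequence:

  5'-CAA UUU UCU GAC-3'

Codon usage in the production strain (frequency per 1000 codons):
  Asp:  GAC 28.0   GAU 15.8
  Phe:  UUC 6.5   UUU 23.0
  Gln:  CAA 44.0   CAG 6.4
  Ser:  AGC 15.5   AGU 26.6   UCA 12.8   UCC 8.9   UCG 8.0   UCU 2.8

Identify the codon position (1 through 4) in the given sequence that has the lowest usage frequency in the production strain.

3

Codon 1 CAA (Gln): 44.0 per 1000.
Codon 2 UUU (Phe): 23.0 per 1000.
Codon 3 UCU (Ser): 2.8 per 1000.
Codon 4 GAC (Asp): 28.0 per 1000.
Lowest frequency is 2.8 at codon 3.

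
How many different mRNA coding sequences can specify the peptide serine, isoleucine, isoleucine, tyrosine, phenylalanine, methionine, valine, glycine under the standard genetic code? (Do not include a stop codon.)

3456

Ser: 6 codons.
Ile: 3 codons.
Ile: 3 codons.
Tyr: 2 codons.
Phe: 2 codons.
Met: 1 codon.
Val: 4 codons.
Gly: 4 codons.
6 × 3 × 3 × 2 × 2 × 1 × 4 × 4 = 3456.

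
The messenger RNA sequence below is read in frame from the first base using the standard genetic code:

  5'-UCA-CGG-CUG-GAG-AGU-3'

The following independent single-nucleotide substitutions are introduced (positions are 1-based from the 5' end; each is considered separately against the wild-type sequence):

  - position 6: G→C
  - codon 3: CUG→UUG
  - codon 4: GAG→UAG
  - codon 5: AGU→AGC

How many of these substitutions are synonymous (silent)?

3

Codon 2: CGG (Arg) → CGC (Arg) — synonymous.
Codon 3: CUG (Leu) → UUG (Leu) — synonymous.
Codon 4: GAG (Glu) → UAG (Stop) — nonsense.
Codon 5: AGU (Ser) → AGC (Ser) — synonymous.
Synonymous: 3 of 4.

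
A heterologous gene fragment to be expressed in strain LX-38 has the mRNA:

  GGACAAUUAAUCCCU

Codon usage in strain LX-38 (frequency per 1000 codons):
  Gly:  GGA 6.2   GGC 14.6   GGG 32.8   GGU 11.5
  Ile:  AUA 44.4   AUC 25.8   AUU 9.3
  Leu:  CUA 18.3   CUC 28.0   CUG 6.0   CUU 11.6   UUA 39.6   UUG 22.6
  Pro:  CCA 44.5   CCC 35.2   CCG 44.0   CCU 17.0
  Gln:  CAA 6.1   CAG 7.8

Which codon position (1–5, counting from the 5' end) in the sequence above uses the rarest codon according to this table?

2

Codon 1 GGA (Gly): 6.2 per 1000.
Codon 2 CAA (Gln): 6.1 per 1000.
Codon 3 UUA (Leu): 39.6 per 1000.
Codon 4 AUC (Ile): 25.8 per 1000.
Codon 5 CCU (Pro): 17.0 per 1000.
Lowest frequency is 6.1 at codon 2.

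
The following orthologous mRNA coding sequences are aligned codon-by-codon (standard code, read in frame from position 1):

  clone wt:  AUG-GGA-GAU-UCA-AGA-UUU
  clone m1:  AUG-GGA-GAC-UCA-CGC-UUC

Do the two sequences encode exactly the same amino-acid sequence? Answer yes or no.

Codon 1: AUG Met / AUG Met — identical.
Codon 2: GGA Gly / GGA Gly — identical.
Codon 3: GAU Asp / GAC Asp — synonymous.
Codon 4: UCA Ser / UCA Ser — identical.
Codon 5: AGA Arg / CGC Arg — synonymous.
Codon 6: UUU Phe / UUC Phe — synonymous.
Nonsynonymous differences: 0 → same protein.

yes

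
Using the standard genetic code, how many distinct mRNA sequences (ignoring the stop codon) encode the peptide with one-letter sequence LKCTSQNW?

Leu: 6 codons.
Lys: 2 codons.
Cys: 2 codons.
Thr: 4 codons.
Ser: 6 codons.
Gln: 2 codons.
Asn: 2 codons.
Trp: 1 codon.
6 × 2 × 2 × 4 × 6 × 2 × 2 × 1 = 2304.

2304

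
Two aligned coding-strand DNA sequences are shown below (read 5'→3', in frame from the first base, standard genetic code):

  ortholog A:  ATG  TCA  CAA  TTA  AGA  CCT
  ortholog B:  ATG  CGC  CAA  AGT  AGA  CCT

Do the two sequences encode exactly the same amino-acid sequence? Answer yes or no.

Codon 1: ATG Met / ATG Met — identical.
Codon 2: TCA Ser / CGC Arg — nonsynonymous.
Codon 3: CAA Gln / CAA Gln — identical.
Codon 4: TTA Leu / AGT Ser — nonsynonymous.
Codon 5: AGA Arg / AGA Arg — identical.
Codon 6: CCT Pro / CCT Pro — identical.
Nonsynonymous differences: 2 → different protein.

no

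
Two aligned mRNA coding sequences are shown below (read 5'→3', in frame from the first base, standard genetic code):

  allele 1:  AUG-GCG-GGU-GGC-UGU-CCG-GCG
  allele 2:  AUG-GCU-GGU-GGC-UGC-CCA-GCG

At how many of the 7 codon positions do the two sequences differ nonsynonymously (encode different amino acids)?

0

Codon 1: AUG Met / AUG Met — identical.
Codon 2: GCG Ala / GCU Ala — synonymous.
Codon 3: GGU Gly / GGU Gly — identical.
Codon 4: GGC Gly / GGC Gly — identical.
Codon 5: UGU Cys / UGC Cys — synonymous.
Codon 6: CCG Pro / CCA Pro — synonymous.
Codon 7: GCG Ala / GCG Ala — identical.
Nonsynonymous differences: 0.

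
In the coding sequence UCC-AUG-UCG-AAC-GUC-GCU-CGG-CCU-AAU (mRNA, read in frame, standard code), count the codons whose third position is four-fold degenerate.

Codon 1 UCC (Ser): third position 4-fold.
Codon 2 AUG (Met): third position 1-fold.
Codon 3 UCG (Ser): third position 4-fold.
Codon 4 AAC (Asn): third position 2-fold.
Codon 5 GUC (Val): third position 4-fold.
Codon 6 GCU (Ala): third position 4-fold.
Codon 7 CGG (Arg): third position 4-fold.
Codon 8 CCU (Pro): third position 4-fold.
Codon 9 AAU (Asn): third position 2-fold.
Four-fold degenerate third positions: 6.

6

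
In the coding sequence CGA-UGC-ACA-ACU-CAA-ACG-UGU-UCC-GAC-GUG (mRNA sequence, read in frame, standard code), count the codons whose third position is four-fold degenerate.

6

Codon 1 CGA (Arg): third position 4-fold.
Codon 2 UGC (Cys): third position 2-fold.
Codon 3 ACA (Thr): third position 4-fold.
Codon 4 ACU (Thr): third position 4-fold.
Codon 5 CAA (Gln): third position 2-fold.
Codon 6 ACG (Thr): third position 4-fold.
Codon 7 UGU (Cys): third position 2-fold.
Codon 8 UCC (Ser): third position 4-fold.
Codon 9 GAC (Asp): third position 2-fold.
Codon 10 GUG (Val): third position 4-fold.
Four-fold degenerate third positions: 6.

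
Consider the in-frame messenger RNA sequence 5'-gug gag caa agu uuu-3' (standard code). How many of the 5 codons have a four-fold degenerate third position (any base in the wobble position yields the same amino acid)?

Codon 1 GUG (Val): third position 4-fold.
Codon 2 GAG (Glu): third position 2-fold.
Codon 3 CAA (Gln): third position 2-fold.
Codon 4 AGU (Ser): third position 2-fold.
Codon 5 UUU (Phe): third position 2-fold.
Four-fold degenerate third positions: 1.

1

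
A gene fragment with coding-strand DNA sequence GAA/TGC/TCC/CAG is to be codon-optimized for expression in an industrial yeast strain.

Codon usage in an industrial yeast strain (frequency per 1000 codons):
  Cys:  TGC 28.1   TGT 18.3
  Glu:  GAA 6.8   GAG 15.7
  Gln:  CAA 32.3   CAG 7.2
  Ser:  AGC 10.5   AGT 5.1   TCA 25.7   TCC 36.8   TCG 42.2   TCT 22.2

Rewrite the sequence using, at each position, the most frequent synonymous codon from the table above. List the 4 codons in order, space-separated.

Codon 1 (Glu): best is GAG at 15.7.
Codon 2 (Cys): best is TGC at 28.1.
Codon 3 (Ser): best is TCG at 42.2.
Codon 4 (Gln): best is CAA at 32.3.

GAG TGC TCG CAA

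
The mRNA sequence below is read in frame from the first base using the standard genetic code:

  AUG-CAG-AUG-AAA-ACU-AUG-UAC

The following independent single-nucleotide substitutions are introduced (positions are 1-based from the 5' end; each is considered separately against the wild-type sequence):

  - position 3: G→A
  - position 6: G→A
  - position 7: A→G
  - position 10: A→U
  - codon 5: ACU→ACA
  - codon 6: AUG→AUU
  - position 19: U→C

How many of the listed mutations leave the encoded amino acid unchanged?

Codon 1: AUG (Met) → AUA (Ile) — missense.
Codon 2: CAG (Gln) → CAA (Gln) — synonymous.
Codon 3: AUG (Met) → GUG (Val) — missense.
Codon 4: AAA (Lys) → UAA (Stop) — nonsense.
Codon 5: ACU (Thr) → ACA (Thr) — synonymous.
Codon 6: AUG (Met) → AUU (Ile) — missense.
Codon 7: UAC (Tyr) → CAC (His) — missense.
Synonymous: 2 of 7.

2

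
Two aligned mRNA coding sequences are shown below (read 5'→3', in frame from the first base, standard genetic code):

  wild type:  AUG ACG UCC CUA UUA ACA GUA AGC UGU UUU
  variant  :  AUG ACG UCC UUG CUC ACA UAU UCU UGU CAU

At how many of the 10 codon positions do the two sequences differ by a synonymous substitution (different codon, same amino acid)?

3

Codon 1: AUG Met / AUG Met — identical.
Codon 2: ACG Thr / ACG Thr — identical.
Codon 3: UCC Ser / UCC Ser — identical.
Codon 4: CUA Leu / UUG Leu — synonymous.
Codon 5: UUA Leu / CUC Leu — synonymous.
Codon 6: ACA Thr / ACA Thr — identical.
Codon 7: GUA Val / UAU Tyr — nonsynonymous.
Codon 8: AGC Ser / UCU Ser — synonymous.
Codon 9: UGU Cys / UGU Cys — identical.
Codon 10: UUU Phe / CAU His — nonsynonymous.
Synonymous differences: 3.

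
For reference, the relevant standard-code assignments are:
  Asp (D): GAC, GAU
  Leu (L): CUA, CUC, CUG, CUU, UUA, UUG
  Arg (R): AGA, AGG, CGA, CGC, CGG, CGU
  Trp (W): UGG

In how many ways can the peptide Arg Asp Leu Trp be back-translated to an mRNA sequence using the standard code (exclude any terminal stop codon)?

72

Arg: 6 codons.
Asp: 2 codons.
Leu: 6 codons.
Trp: 1 codon.
6 × 2 × 6 × 1 = 72.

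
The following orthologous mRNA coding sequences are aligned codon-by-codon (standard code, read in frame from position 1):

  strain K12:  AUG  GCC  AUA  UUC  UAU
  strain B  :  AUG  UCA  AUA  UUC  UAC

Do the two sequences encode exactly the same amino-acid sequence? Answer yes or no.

Codon 1: AUG Met / AUG Met — identical.
Codon 2: GCC Ala / UCA Ser — nonsynonymous.
Codon 3: AUA Ile / AUA Ile — identical.
Codon 4: UUC Phe / UUC Phe — identical.
Codon 5: UAU Tyr / UAC Tyr — synonymous.
Nonsynonymous differences: 1 → different protein.

no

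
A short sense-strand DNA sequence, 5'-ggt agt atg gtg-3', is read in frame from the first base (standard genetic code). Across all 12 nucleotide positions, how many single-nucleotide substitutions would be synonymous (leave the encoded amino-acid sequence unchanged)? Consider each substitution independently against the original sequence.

Codon 1 (GGT, Gly): 3 synonymous substitutions.
Codon 2 (AGT, Ser): 1 synonymous substitution.
Codon 3 (ATG, Met): 0 synonymous substitutions.
Codon 4 (GTG, Val): 3 synonymous substitutions.
Total: 3 + 1 + 0 + 3 = 7.

7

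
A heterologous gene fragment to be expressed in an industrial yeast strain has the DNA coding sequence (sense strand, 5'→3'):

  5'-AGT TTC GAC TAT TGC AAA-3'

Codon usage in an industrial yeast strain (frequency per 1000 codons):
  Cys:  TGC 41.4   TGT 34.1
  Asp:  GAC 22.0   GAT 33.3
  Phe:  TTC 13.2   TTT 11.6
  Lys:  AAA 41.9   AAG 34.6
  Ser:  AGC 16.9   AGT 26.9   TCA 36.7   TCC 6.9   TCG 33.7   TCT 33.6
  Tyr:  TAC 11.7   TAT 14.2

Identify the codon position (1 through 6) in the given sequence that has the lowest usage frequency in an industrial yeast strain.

2

Codon 1 AGT (Ser): 26.9 per 1000.
Codon 2 TTC (Phe): 13.2 per 1000.
Codon 3 GAC (Asp): 22.0 per 1000.
Codon 4 TAT (Tyr): 14.2 per 1000.
Codon 5 TGC (Cys): 41.4 per 1000.
Codon 6 AAA (Lys): 41.9 per 1000.
Lowest frequency is 13.2 at codon 2.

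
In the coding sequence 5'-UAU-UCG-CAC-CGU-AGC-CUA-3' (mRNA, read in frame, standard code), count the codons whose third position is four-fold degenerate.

3

Codon 1 UAU (Tyr): third position 2-fold.
Codon 2 UCG (Ser): third position 4-fold.
Codon 3 CAC (His): third position 2-fold.
Codon 4 CGU (Arg): third position 4-fold.
Codon 5 AGC (Ser): third position 2-fold.
Codon 6 CUA (Leu): third position 4-fold.
Four-fold degenerate third positions: 3.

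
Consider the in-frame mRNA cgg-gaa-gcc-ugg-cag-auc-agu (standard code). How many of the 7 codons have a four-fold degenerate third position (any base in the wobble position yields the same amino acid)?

Codon 1 CGG (Arg): third position 4-fold.
Codon 2 GAA (Glu): third position 2-fold.
Codon 3 GCC (Ala): third position 4-fold.
Codon 4 UGG (Trp): third position 1-fold.
Codon 5 CAG (Gln): third position 2-fold.
Codon 6 AUC (Ile): third position 3-fold.
Codon 7 AGU (Ser): third position 2-fold.
Four-fold degenerate third positions: 2.

2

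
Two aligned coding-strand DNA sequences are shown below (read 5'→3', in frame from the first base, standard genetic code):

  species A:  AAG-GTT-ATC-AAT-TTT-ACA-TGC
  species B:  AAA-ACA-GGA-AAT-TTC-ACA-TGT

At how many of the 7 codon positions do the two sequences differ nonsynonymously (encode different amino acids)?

2

Codon 1: AAG Lys / AAA Lys — synonymous.
Codon 2: GTT Val / ACA Thr — nonsynonymous.
Codon 3: ATC Ile / GGA Gly — nonsynonymous.
Codon 4: AAT Asn / AAT Asn — identical.
Codon 5: TTT Phe / TTC Phe — synonymous.
Codon 6: ACA Thr / ACA Thr — identical.
Codon 7: TGC Cys / TGT Cys — synonymous.
Nonsynonymous differences: 2.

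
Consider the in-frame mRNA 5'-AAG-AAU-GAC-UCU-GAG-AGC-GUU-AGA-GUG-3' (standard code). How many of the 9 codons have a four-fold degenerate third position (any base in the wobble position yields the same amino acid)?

3

Codon 1 AAG (Lys): third position 2-fold.
Codon 2 AAU (Asn): third position 2-fold.
Codon 3 GAC (Asp): third position 2-fold.
Codon 4 UCU (Ser): third position 4-fold.
Codon 5 GAG (Glu): third position 2-fold.
Codon 6 AGC (Ser): third position 2-fold.
Codon 7 GUU (Val): third position 4-fold.
Codon 8 AGA (Arg): third position 2-fold.
Codon 9 GUG (Val): third position 4-fold.
Four-fold degenerate third positions: 3.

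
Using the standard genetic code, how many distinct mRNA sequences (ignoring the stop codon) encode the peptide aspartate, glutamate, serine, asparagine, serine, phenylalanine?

Asp: 2 codons.
Glu: 2 codons.
Ser: 6 codons.
Asn: 2 codons.
Ser: 6 codons.
Phe: 2 codons.
2 × 2 × 6 × 2 × 6 × 2 = 576.

576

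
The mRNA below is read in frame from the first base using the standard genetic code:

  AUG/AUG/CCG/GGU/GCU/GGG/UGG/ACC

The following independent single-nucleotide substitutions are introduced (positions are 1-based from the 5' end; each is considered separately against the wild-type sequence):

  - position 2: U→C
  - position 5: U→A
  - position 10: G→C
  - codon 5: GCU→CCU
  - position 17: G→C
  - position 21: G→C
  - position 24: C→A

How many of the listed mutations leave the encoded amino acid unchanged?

1

Codon 1: AUG (Met) → ACG (Thr) — missense.
Codon 2: AUG (Met) → AAG (Lys) — missense.
Codon 4: GGU (Gly) → CGU (Arg) — missense.
Codon 5: GCU (Ala) → CCU (Pro) — missense.
Codon 6: GGG (Gly) → GCG (Ala) — missense.
Codon 7: UGG (Trp) → UGC (Cys) — missense.
Codon 8: ACC (Thr) → ACA (Thr) — synonymous.
Synonymous: 1 of 7.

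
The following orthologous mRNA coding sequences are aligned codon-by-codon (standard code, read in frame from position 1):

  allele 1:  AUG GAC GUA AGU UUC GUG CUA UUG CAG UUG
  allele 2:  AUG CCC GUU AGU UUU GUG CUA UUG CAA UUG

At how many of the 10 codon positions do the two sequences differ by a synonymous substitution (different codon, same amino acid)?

3

Codon 1: AUG Met / AUG Met — identical.
Codon 2: GAC Asp / CCC Pro — nonsynonymous.
Codon 3: GUA Val / GUU Val — synonymous.
Codon 4: AGU Ser / AGU Ser — identical.
Codon 5: UUC Phe / UUU Phe — synonymous.
Codon 6: GUG Val / GUG Val — identical.
Codon 7: CUA Leu / CUA Leu — identical.
Codon 8: UUG Leu / UUG Leu — identical.
Codon 9: CAG Gln / CAA Gln — synonymous.
Codon 10: UUG Leu / UUG Leu — identical.
Synonymous differences: 3.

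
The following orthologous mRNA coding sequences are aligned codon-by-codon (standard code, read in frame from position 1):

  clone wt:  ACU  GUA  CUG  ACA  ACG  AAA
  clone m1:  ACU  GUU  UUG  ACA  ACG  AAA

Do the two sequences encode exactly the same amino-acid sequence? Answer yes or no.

Codon 1: ACU Thr / ACU Thr — identical.
Codon 2: GUA Val / GUU Val — synonymous.
Codon 3: CUG Leu / UUG Leu — synonymous.
Codon 4: ACA Thr / ACA Thr — identical.
Codon 5: ACG Thr / ACG Thr — identical.
Codon 6: AAA Lys / AAA Lys — identical.
Nonsynonymous differences: 0 → same protein.

yes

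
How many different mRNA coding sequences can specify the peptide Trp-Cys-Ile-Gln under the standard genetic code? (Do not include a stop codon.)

Trp: 1 codon.
Cys: 2 codons.
Ile: 3 codons.
Gln: 2 codons.
1 × 2 × 3 × 2 = 12.

12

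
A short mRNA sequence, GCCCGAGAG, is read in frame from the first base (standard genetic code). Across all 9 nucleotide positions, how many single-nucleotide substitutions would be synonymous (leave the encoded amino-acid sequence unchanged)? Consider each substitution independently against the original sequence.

8

Codon 1 (GCC, Ala): 3 synonymous substitutions.
Codon 2 (CGA, Arg): 4 synonymous substitutions.
Codon 3 (GAG, Glu): 1 synonymous substitution.
Total: 3 + 4 + 1 = 8.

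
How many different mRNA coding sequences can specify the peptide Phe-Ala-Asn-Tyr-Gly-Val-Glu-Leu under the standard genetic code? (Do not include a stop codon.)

Phe: 2 codons.
Ala: 4 codons.
Asn: 2 codons.
Tyr: 2 codons.
Gly: 4 codons.
Val: 4 codons.
Glu: 2 codons.
Leu: 6 codons.
2 × 4 × 2 × 2 × 4 × 4 × 2 × 6 = 6144.

6144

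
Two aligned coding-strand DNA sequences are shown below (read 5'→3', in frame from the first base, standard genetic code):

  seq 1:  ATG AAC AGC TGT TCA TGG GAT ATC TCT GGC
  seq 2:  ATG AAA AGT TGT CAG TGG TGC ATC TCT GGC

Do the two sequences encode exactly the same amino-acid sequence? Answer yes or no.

Codon 1: ATG Met / ATG Met — identical.
Codon 2: AAC Asn / AAA Lys — nonsynonymous.
Codon 3: AGC Ser / AGT Ser — synonymous.
Codon 4: TGT Cys / TGT Cys — identical.
Codon 5: TCA Ser / CAG Gln — nonsynonymous.
Codon 6: TGG Trp / TGG Trp — identical.
Codon 7: GAT Asp / TGC Cys — nonsynonymous.
Codon 8: ATC Ile / ATC Ile — identical.
Codon 9: TCT Ser / TCT Ser — identical.
Codon 10: GGC Gly / GGC Gly — identical.
Nonsynonymous differences: 3 → different protein.

no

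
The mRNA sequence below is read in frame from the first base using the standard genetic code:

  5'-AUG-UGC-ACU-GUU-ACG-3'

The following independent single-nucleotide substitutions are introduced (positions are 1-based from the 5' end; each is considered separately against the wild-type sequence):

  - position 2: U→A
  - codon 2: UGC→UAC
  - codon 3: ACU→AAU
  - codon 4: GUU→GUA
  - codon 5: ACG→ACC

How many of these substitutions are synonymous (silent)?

Codon 1: AUG (Met) → AAG (Lys) — missense.
Codon 2: UGC (Cys) → UAC (Tyr) — missense.
Codon 3: ACU (Thr) → AAU (Asn) — missense.
Codon 4: GUU (Val) → GUA (Val) — synonymous.
Codon 5: ACG (Thr) → ACC (Thr) — synonymous.
Synonymous: 2 of 5.

2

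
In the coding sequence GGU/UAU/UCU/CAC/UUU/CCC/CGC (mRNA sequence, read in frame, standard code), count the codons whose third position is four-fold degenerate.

4

Codon 1 GGU (Gly): third position 4-fold.
Codon 2 UAU (Tyr): third position 2-fold.
Codon 3 UCU (Ser): third position 4-fold.
Codon 4 CAC (His): third position 2-fold.
Codon 5 UUU (Phe): third position 2-fold.
Codon 6 CCC (Pro): third position 4-fold.
Codon 7 CGC (Arg): third position 4-fold.
Four-fold degenerate third positions: 4.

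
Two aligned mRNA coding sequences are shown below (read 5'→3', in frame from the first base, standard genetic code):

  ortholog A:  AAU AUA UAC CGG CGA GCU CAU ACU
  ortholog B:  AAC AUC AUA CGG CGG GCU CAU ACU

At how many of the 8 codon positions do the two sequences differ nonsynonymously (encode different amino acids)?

Codon 1: AAU Asn / AAC Asn — synonymous.
Codon 2: AUA Ile / AUC Ile — synonymous.
Codon 3: UAC Tyr / AUA Ile — nonsynonymous.
Codon 4: CGG Arg / CGG Arg — identical.
Codon 5: CGA Arg / CGG Arg — synonymous.
Codon 6: GCU Ala / GCU Ala — identical.
Codon 7: CAU His / CAU His — identical.
Codon 8: ACU Thr / ACU Thr — identical.
Nonsynonymous differences: 1.

1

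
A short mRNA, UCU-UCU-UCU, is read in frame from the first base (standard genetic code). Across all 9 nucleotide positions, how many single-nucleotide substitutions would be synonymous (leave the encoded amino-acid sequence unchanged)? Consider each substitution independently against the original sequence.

9

Codon 1 (UCU, Ser): 3 synonymous substitutions.
Codon 2 (UCU, Ser): 3 synonymous substitutions.
Codon 3 (UCU, Ser): 3 synonymous substitutions.
Total: 3 + 3 + 3 = 9.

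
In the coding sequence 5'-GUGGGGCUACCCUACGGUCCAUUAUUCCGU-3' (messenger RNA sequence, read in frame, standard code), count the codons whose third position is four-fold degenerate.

7

Codon 1 GUG (Val): third position 4-fold.
Codon 2 GGG (Gly): third position 4-fold.
Codon 3 CUA (Leu): third position 4-fold.
Codon 4 CCC (Pro): third position 4-fold.
Codon 5 UAC (Tyr): third position 2-fold.
Codon 6 GGU (Gly): third position 4-fold.
Codon 7 CCA (Pro): third position 4-fold.
Codon 8 UUA (Leu): third position 2-fold.
Codon 9 UUC (Phe): third position 2-fold.
Codon 10 CGU (Arg): third position 4-fold.
Four-fold degenerate third positions: 7.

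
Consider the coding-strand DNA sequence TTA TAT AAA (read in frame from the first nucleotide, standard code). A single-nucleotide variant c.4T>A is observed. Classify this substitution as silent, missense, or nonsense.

missense

Position 4 falls in codon 2: TAT → Tyr.
After the substitution the codon is AAT → Asn.
Tyr ≠ Asn, so this is a missense mutation.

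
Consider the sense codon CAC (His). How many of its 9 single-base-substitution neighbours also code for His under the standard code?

Position 1: none → 0 synonymous.
Position 2: none → 0 synonymous.
Position 3: CAT → 1 synonymous.
Total: 0 + 0 + 1 = 1.

1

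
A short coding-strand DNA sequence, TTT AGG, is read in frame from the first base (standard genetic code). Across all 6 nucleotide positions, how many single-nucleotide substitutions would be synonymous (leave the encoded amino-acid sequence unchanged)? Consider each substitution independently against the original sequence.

Codon 1 (TTT, Phe): 1 synonymous substitution.
Codon 2 (AGG, Arg): 2 synonymous substitutions.
Total: 1 + 2 = 3.

3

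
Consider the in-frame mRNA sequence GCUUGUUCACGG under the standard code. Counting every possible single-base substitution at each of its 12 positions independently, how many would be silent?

11

Codon 1 (GCU, Ala): 3 synonymous substitutions.
Codon 2 (UGU, Cys): 1 synonymous substitution.
Codon 3 (UCA, Ser): 3 synonymous substitutions.
Codon 4 (CGG, Arg): 4 synonymous substitutions.
Total: 3 + 1 + 3 + 4 = 11.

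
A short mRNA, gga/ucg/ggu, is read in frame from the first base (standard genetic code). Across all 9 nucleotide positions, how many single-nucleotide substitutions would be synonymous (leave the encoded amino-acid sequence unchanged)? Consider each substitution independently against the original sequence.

9

Codon 1 (GGA, Gly): 3 synonymous substitutions.
Codon 2 (UCG, Ser): 3 synonymous substitutions.
Codon 3 (GGU, Gly): 3 synonymous substitutions.
Total: 3 + 3 + 3 = 9.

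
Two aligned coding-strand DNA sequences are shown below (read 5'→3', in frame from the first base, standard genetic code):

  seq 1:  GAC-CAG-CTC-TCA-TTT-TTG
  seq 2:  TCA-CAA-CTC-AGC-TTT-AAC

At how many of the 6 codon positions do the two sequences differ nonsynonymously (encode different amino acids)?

2

Codon 1: GAC Asp / TCA Ser — nonsynonymous.
Codon 2: CAG Gln / CAA Gln — synonymous.
Codon 3: CTC Leu / CTC Leu — identical.
Codon 4: TCA Ser / AGC Ser — synonymous.
Codon 5: TTT Phe / TTT Phe — identical.
Codon 6: TTG Leu / AAC Asn — nonsynonymous.
Nonsynonymous differences: 2.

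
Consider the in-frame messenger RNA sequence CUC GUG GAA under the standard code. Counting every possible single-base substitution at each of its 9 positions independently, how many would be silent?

7

Codon 1 (CUC, Leu): 3 synonymous substitutions.
Codon 2 (GUG, Val): 3 synonymous substitutions.
Codon 3 (GAA, Glu): 1 synonymous substitution.
Total: 3 + 3 + 1 = 7.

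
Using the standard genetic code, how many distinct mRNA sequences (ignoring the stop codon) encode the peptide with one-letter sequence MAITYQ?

Met: 1 codon.
Ala: 4 codons.
Ile: 3 codons.
Thr: 4 codons.
Tyr: 2 codons.
Gln: 2 codons.
1 × 4 × 3 × 4 × 2 × 2 = 192.

192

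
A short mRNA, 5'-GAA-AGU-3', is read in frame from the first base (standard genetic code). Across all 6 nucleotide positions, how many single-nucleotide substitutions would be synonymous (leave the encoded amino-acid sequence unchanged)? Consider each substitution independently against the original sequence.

Codon 1 (GAA, Glu): 1 synonymous substitution.
Codon 2 (AGU, Ser): 1 synonymous substitution.
Total: 1 + 1 = 2.

2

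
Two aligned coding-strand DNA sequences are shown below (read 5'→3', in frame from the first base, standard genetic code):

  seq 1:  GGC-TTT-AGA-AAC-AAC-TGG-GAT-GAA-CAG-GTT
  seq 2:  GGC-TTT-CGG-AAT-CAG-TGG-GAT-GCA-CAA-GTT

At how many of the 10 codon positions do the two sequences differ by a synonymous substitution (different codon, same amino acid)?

3

Codon 1: GGC Gly / GGC Gly — identical.
Codon 2: TTT Phe / TTT Phe — identical.
Codon 3: AGA Arg / CGG Arg — synonymous.
Codon 4: AAC Asn / AAT Asn — synonymous.
Codon 5: AAC Asn / CAG Gln — nonsynonymous.
Codon 6: TGG Trp / TGG Trp — identical.
Codon 7: GAT Asp / GAT Asp — identical.
Codon 8: GAA Glu / GCA Ala — nonsynonymous.
Codon 9: CAG Gln / CAA Gln — synonymous.
Codon 10: GTT Val / GTT Val — identical.
Synonymous differences: 3.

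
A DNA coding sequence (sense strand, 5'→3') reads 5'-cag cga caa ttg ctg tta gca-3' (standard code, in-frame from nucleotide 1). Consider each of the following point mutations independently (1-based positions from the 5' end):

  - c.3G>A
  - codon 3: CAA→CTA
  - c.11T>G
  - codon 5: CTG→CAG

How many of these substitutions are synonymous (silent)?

Codon 1: CAG (Gln) → CAA (Gln) — synonymous.
Codon 3: CAA (Gln) → CTA (Leu) — missense.
Codon 4: TTG (Leu) → TGG (Trp) — missense.
Codon 5: CTG (Leu) → CAG (Gln) — missense.
Synonymous: 1 of 4.

1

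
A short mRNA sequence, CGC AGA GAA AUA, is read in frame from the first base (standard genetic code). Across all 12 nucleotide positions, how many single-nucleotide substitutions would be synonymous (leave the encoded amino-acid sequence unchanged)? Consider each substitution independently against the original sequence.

8

Codon 1 (CGC, Arg): 3 synonymous substitutions.
Codon 2 (AGA, Arg): 2 synonymous substitutions.
Codon 3 (GAA, Glu): 1 synonymous substitution.
Codon 4 (AUA, Ile): 2 synonymous substitutions.
Total: 3 + 2 + 1 + 2 = 8.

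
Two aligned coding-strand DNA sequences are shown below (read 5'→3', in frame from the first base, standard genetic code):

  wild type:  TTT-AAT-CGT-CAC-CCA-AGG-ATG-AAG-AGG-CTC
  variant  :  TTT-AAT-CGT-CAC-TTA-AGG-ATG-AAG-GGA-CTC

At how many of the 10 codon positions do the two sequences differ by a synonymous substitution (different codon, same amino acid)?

Codon 1: TTT Phe / TTT Phe — identical.
Codon 2: AAT Asn / AAT Asn — identical.
Codon 3: CGT Arg / CGT Arg — identical.
Codon 4: CAC His / CAC His — identical.
Codon 5: CCA Pro / TTA Leu — nonsynonymous.
Codon 6: AGG Arg / AGG Arg — identical.
Codon 7: ATG Met / ATG Met — identical.
Codon 8: AAG Lys / AAG Lys — identical.
Codon 9: AGG Arg / GGA Gly — nonsynonymous.
Codon 10: CTC Leu / CTC Leu — identical.
Synonymous differences: 0.

0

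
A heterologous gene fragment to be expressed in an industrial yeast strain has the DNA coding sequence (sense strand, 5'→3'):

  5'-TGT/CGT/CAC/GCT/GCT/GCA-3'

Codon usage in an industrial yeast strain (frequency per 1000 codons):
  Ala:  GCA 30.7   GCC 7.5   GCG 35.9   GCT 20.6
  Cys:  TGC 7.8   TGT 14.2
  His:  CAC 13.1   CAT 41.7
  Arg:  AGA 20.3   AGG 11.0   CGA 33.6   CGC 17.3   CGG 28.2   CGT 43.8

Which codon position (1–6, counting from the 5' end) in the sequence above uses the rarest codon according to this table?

3

Codon 1 TGT (Cys): 14.2 per 1000.
Codon 2 CGT (Arg): 43.8 per 1000.
Codon 3 CAC (His): 13.1 per 1000.
Codon 4 GCT (Ala): 20.6 per 1000.
Codon 5 GCT (Ala): 20.6 per 1000.
Codon 6 GCA (Ala): 30.7 per 1000.
Lowest frequency is 13.1 at codon 3.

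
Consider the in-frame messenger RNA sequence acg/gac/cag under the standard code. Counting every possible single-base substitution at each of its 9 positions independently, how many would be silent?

Codon 1 (ACG, Thr): 3 synonymous substitutions.
Codon 2 (GAC, Asp): 1 synonymous substitution.
Codon 3 (CAG, Gln): 1 synonymous substitution.
Total: 3 + 1 + 1 = 5.

5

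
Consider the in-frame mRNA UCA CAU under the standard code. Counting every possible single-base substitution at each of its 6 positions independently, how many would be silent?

Codon 1 (UCA, Ser): 3 synonymous substitutions.
Codon 2 (CAU, His): 1 synonymous substitution.
Total: 3 + 1 = 4.

4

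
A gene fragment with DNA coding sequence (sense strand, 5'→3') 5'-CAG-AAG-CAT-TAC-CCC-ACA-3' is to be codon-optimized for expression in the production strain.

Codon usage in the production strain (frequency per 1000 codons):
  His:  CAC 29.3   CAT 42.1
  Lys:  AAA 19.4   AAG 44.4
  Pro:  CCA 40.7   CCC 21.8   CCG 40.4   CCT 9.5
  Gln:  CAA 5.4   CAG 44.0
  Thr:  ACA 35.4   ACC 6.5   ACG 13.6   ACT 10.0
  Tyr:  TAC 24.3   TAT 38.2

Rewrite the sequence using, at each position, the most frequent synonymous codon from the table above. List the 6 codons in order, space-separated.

Codon 1 (Gln): best is CAG at 44.0.
Codon 2 (Lys): best is AAG at 44.4.
Codon 3 (His): best is CAT at 42.1.
Codon 4 (Tyr): best is TAT at 38.2.
Codon 5 (Pro): best is CCA at 40.7.
Codon 6 (Thr): best is ACA at 35.4.

CAG AAG CAT TAT CCA ACA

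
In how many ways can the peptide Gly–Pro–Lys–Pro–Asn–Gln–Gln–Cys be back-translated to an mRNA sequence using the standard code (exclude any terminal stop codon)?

Gly: 4 codons.
Pro: 4 codons.
Lys: 2 codons.
Pro: 4 codons.
Asn: 2 codons.
Gln: 2 codons.
Gln: 2 codons.
Cys: 2 codons.
4 × 4 × 2 × 4 × 2 × 2 × 2 × 2 = 2048.

2048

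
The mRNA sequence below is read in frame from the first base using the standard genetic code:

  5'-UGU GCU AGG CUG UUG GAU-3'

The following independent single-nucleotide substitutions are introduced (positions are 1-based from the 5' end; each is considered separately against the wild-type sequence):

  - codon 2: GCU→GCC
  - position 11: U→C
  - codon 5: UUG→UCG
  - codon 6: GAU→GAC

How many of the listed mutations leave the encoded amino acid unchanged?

Codon 2: GCU (Ala) → GCC (Ala) — synonymous.
Codon 4: CUG (Leu) → CCG (Pro) — missense.
Codon 5: UUG (Leu) → UCG (Ser) — missense.
Codon 6: GAU (Asp) → GAC (Asp) — synonymous.
Synonymous: 2 of 4.

2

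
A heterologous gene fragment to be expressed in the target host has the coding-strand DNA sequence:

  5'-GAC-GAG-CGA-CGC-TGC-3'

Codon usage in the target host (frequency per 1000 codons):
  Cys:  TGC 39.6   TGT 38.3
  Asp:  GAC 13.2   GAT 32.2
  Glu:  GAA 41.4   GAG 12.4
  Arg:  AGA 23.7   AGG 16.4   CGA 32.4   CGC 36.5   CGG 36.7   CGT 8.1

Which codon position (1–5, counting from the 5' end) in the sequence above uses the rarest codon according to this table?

2

Codon 1 GAC (Asp): 13.2 per 1000.
Codon 2 GAG (Glu): 12.4 per 1000.
Codon 3 CGA (Arg): 32.4 per 1000.
Codon 4 CGC (Arg): 36.5 per 1000.
Codon 5 TGC (Cys): 39.6 per 1000.
Lowest frequency is 12.4 at codon 2.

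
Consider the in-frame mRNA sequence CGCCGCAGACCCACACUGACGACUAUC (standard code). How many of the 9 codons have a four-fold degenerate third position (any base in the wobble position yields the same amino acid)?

7

Codon 1 CGC (Arg): third position 4-fold.
Codon 2 CGC (Arg): third position 4-fold.
Codon 3 AGA (Arg): third position 2-fold.
Codon 4 CCC (Pro): third position 4-fold.
Codon 5 ACA (Thr): third position 4-fold.
Codon 6 CUG (Leu): third position 4-fold.
Codon 7 ACG (Thr): third position 4-fold.
Codon 8 ACU (Thr): third position 4-fold.
Codon 9 AUC (Ile): third position 3-fold.
Four-fold degenerate third positions: 7.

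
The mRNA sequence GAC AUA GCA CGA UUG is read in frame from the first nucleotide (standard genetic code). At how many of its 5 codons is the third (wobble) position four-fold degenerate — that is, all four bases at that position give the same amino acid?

2

Codon 1 GAC (Asp): third position 2-fold.
Codon 2 AUA (Ile): third position 3-fold.
Codon 3 GCA (Ala): third position 4-fold.
Codon 4 CGA (Arg): third position 4-fold.
Codon 5 UUG (Leu): third position 2-fold.
Four-fold degenerate third positions: 2.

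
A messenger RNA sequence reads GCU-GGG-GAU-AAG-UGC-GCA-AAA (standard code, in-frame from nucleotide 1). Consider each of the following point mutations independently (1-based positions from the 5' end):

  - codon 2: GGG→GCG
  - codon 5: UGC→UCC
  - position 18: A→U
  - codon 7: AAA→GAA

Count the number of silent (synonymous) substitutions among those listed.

Codon 2: GGG (Gly) → GCG (Ala) — missense.
Codon 5: UGC (Cys) → UCC (Ser) — missense.
Codon 6: GCA (Ala) → GCU (Ala) — synonymous.
Codon 7: AAA (Lys) → GAA (Glu) — missense.
Synonymous: 1 of 4.

1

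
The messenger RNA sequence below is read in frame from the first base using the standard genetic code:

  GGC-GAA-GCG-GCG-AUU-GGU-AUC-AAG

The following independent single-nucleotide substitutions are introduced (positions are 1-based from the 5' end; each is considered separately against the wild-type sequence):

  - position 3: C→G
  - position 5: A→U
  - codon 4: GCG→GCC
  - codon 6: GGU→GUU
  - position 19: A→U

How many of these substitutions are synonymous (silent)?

Codon 1: GGC (Gly) → GGG (Gly) — synonymous.
Codon 2: GAA (Glu) → GUA (Val) — missense.
Codon 4: GCG (Ala) → GCC (Ala) — synonymous.
Codon 6: GGU (Gly) → GUU (Val) — missense.
Codon 7: AUC (Ile) → UUC (Phe) — missense.
Synonymous: 2 of 5.

2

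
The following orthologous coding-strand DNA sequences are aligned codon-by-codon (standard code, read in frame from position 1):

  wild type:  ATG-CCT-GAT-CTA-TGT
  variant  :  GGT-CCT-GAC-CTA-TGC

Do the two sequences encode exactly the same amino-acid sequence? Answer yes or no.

Codon 1: ATG Met / GGT Gly — nonsynonymous.
Codon 2: CCT Pro / CCT Pro — identical.
Codon 3: GAT Asp / GAC Asp — synonymous.
Codon 4: CTA Leu / CTA Leu — identical.
Codon 5: TGT Cys / TGC Cys — synonymous.
Nonsynonymous differences: 1 → different protein.

no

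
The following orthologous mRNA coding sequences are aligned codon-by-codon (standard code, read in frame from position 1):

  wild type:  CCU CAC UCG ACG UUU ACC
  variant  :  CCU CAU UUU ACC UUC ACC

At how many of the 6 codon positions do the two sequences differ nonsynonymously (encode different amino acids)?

Codon 1: CCU Pro / CCU Pro — identical.
Codon 2: CAC His / CAU His — synonymous.
Codon 3: UCG Ser / UUU Phe — nonsynonymous.
Codon 4: ACG Thr / ACC Thr — synonymous.
Codon 5: UUU Phe / UUC Phe — synonymous.
Codon 6: ACC Thr / ACC Thr — identical.
Nonsynonymous differences: 1.

1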